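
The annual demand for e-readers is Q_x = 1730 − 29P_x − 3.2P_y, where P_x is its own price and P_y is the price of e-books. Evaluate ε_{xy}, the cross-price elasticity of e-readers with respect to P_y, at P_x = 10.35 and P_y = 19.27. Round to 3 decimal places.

At P_x = 10.35 and P_y = 19.27: Q_x = 1368.186.
∂Q_x/∂P_y = -3.2.
ε = (∂Q_x/∂P_y)(P_y/Q_x) = -3.2 × (19.27/1368.186) ≈ -0.045.

-0.045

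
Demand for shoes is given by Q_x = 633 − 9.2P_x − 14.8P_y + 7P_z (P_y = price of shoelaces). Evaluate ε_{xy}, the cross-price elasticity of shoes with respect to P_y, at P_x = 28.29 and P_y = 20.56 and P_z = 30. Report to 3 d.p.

-1.093

At P_x = 28.29 and P_y = 20.56 and P_z = 30: Q_x = 278.444.
∂Q_x/∂P_y = -14.8.
ε = (∂Q_x/∂P_y)(P_y/Q_x) = -14.8 × (20.56/278.444) ≈ -1.093.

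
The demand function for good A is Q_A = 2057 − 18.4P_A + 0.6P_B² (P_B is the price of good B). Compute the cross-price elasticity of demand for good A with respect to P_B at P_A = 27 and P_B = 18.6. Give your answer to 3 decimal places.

At P_A = 27 and P_B = 18.6: Q_A = 1767.776.
∂Q_A/∂P_B = 1.2P_B = 1.2(18.6) = 22.3200.
ε = (∂Q_A/∂P_B)(P_B/Q_A) = 22.3200 × (18.6/1767.776) ≈ 0.235.

0.235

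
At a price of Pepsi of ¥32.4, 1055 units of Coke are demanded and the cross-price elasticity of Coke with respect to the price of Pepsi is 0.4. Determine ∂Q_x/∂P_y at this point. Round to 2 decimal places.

ε = (∂Q_x/∂P_y)·(P_y/Q_x) ⇒ ∂Q_x/∂P_y = ε·Q_x/P_y = 0.4 × 1055/32.4 ≈ 13.02.

13.02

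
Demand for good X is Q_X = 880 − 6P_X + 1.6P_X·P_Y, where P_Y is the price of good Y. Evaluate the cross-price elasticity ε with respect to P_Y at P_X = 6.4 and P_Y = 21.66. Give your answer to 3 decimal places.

0.209

At P_X = 6.4 and P_Y = 21.66: Q_X = 1063.398.
∂Q_X/∂P_Y = 1.6P_X = 1.6(6.4) = 10.2400.
ε = (∂Q_X/∂P_Y)(P_Y/Q_X) = 10.2400 × (21.66/1063.398) ≈ 0.209.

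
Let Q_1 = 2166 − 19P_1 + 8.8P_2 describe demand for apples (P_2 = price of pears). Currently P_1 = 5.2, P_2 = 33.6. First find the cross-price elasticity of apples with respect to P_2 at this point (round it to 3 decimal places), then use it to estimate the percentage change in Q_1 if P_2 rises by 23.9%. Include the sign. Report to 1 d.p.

3.0%

At P_1 = 5.2, P_2 = 33.6: Q_1 = 2362.88.
∂Q_1/∂P_2 = 8.8.
ε = (∂Q_1/∂P_2)(P_2/Q_1) = 8.8000 × 33.6/2362.88 ≈ 0.125.
%ΔQ_1 ≈ ε × %ΔP_2 = 0.125 × (23.9%) = 3.0%.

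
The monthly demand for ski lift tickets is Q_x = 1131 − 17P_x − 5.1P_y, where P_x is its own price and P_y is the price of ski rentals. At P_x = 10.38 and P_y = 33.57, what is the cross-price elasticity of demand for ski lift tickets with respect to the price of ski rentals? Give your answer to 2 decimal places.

At P_x = 10.38 and P_y = 33.57: Q_x = 783.333.
∂Q_x/∂P_y = -5.1.
ε = (∂Q_x/∂P_y)(P_y/Q_x) = -5.1 × (33.57/783.333) ≈ -0.22.
Since ε < 0, ski lift tickets and ski rentals are complements.

-0.22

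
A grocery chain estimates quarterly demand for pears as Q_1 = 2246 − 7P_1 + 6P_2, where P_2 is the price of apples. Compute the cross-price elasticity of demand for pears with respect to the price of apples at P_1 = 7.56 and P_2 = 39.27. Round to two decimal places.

At P_1 = 7.56 and P_2 = 39.27: Q_1 = 2428.7.
∂Q_1/∂P_2 = 6.
ε = (∂Q_1/∂P_2)(P_2/Q_1) = 6 × (39.27/2428.7) ≈ 0.10.
Since ε > 0, pears and apples are substitutes.

0.10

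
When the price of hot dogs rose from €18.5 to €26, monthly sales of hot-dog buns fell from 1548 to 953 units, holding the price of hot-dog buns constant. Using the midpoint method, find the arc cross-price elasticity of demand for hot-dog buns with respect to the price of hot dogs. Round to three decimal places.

ΔQ_A = 953 − 1548 = -595; ΔP_B = 26 − 18.5 = 7.5.
Midpoints: Q̄_A = 1250.5, P̄_B = 22.25.
ε = (ΔQ_A/Q̄_A)/(ΔP_B/P̄_B) = (-595/1250.5)/(7.5/22.25) ≈ -1.412.

-1.412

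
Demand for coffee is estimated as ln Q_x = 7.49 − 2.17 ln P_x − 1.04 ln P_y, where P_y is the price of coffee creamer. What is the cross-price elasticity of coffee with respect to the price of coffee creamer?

-1.04

In a log-linear (constant-elasticity) demand function, the coefficient on ln P_y is the cross-price elasticity.
ε = -1.04. Negative, so coffee and coffee creamer are complements.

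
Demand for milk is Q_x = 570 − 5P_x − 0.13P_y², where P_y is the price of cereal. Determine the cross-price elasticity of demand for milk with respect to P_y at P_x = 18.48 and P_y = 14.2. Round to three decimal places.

At P_x = 18.48 and P_y = 14.2: Q_x = 451.387.
∂Q_x/∂P_y = -0.26P_y = -0.26(14.2) = -3.6920.
ε = (∂Q_x/∂P_y)(P_y/Q_x) = -3.6920 × (14.2/451.387) ≈ -0.116.
ε < 0: complements.

-0.116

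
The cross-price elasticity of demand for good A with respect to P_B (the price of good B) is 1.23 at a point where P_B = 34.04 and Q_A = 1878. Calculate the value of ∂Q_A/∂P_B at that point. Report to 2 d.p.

67.86

ε = (∂Q_A/∂P_B)·(P_B/Q_A) ⇒ ∂Q_A/∂P_B = ε·Q_A/P_B = 1.23 × 1878/34.04 ≈ 67.86.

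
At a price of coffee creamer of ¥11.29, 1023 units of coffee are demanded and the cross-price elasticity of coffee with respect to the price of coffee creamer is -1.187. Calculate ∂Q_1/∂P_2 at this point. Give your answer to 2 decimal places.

-107.56

ε = (∂Q_1/∂P_2)·(P_2/Q_1) ⇒ ∂Q_1/∂P_2 = ε·Q_1/P_2 = -1.187 × 1023/11.29 ≈ -107.56.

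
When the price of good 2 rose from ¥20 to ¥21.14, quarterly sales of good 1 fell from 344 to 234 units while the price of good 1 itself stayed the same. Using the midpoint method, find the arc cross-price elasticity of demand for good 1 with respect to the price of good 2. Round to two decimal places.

ΔQ_1 = 234 − 344 = -110; ΔP_2 = 21.14 − 20 = 1.14.
Midpoints: Q̄_1 = 289.0, P̄_2 = 20.57.
ε = (ΔQ_1/Q̄_1)/(ΔP_2/P̄_2) = (-110/289.0)/(1.14/20.57) ≈ -6.87.
ε < 0: good 1 and good 2 are complements.

-6.87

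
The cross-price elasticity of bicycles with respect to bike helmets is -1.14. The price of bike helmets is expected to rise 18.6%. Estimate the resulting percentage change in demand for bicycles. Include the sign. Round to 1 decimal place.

%ΔQ ≈ ε × %ΔP of bike helmets = -1.14 × (18.6%) = -21.2%.
Demand for bicycles falls by about 21.2%.

-21.2%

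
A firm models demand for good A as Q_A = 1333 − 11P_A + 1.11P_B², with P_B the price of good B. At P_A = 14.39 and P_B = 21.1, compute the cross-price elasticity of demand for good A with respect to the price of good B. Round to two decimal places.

0.59

At P_A = 14.39 and P_B = 21.1: Q_A = 1668.893.
∂Q_A/∂P_B = 2.22P_B = 2.22(21.1) = 46.8420.
ε = (∂Q_A/∂P_B)(P_B/Q_A) = 46.8420 × (21.1/1668.893) ≈ 0.59.
ε > 0: substitutes.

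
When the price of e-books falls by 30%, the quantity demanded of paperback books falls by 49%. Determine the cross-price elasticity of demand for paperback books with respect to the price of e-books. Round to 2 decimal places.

1.63

ε = (%ΔQ of paperback books) / (%ΔP of e-books) = (-49%) / (-30%) ≈ 1.63.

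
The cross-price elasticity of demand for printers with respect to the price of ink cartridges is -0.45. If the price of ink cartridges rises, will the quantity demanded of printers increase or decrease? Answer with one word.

ε < 0 and the price of ink cartridges rises, so the quantity of printers moves in the opposite direction: it decreases.

decrease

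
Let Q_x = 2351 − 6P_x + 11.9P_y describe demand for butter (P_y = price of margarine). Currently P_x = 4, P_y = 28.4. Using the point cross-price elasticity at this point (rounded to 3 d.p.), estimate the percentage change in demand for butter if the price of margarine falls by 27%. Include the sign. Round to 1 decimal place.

-3.4%

At P_x = 4, P_y = 28.4: Q_x = 2664.96.
∂Q_x/∂P_y = 11.9.
ε = (∂Q_x/∂P_y)(P_y/Q_x) = 11.9000 × 28.4/2664.96 ≈ 0.127.
%ΔQ_x ≈ ε × %ΔP_y = 0.127 × (-27%) = -3.4%.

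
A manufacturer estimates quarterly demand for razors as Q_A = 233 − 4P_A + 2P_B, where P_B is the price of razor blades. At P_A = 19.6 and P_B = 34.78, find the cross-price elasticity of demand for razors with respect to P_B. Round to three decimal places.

0.310

At P_A = 19.6 and P_B = 34.78: Q_A = 224.16.
∂Q_A/∂P_B = 2.
ε = (∂Q_A/∂P_B)(P_B/Q_A) = 2 × (34.78/224.16) ≈ 0.310.
Since ε > 0, razors and razor blades are substitutes.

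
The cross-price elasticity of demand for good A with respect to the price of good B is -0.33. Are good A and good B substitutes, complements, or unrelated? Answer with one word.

ε = -0.33 < 0, so a higher price of good B lowers demand for good A: complements.

complements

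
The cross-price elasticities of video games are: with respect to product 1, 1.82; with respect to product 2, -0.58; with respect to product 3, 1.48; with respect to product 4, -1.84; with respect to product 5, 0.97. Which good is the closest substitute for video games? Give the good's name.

Substitutes have ε > 0. Among the positive values, 1.82 (product 1) is largest.

product 1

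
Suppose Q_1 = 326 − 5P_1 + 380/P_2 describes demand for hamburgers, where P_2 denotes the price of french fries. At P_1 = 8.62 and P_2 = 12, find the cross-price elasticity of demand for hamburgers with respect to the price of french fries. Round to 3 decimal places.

-0.101

At P_1 = 8.62 and P_2 = 12: Q_1 = 314.567.
∂Q_1/∂P_2 = −380/P_2² = -2.6389.
ε = (∂Q_1/∂P_2)(P_2/Q_1) = -2.6389 × (12/314.567) ≈ -0.101.
ε < 0: complements.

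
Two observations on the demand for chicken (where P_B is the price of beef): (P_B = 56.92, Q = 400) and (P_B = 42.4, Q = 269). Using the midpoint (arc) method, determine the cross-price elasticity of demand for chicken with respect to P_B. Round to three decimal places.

1.339

ΔQ_A = 269 − 400 = -131; ΔP_B = 42.4 − 56.92 = -14.52.
Midpoints: Q̄_A = 334.5, P̄_B = 49.66.
ε = (ΔQ_A/Q̄_A)/(ΔP_B/P̄_B) = (-131/334.5)/(-14.52/49.66) ≈ 1.339.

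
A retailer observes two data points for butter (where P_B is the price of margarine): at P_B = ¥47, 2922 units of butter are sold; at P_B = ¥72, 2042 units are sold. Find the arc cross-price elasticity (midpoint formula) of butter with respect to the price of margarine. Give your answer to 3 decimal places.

ΔQ_A = 2042 − 2922 = -880; ΔP_B = 72 − 47 = 25.
Midpoints: Q̄_A = 2482.0, P̄_B = 59.50.
ε = (ΔQ_A/Q̄_A)/(ΔP_B/P̄_B) = (-880/2482.0)/(25/59.50) ≈ -0.844.

-0.844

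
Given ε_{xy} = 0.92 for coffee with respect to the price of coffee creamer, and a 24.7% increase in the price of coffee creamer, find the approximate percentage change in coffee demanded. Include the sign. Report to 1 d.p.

%ΔQ ≈ ε × %ΔP of coffee creamer = 0.92 × (24.7%) = 22.7%.

22.7%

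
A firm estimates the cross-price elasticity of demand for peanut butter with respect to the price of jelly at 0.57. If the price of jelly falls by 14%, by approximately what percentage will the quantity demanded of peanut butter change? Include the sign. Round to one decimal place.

-8.0%

%ΔQ ≈ ε × %ΔP of jelly = 0.57 × (-14%) = -8.0%.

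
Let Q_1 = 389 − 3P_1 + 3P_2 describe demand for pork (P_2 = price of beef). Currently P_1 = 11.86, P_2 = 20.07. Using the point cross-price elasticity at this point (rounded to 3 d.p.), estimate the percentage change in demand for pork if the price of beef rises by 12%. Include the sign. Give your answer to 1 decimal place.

1.8%

At P_1 = 11.86, P_2 = 20.07: Q_1 = 413.63.
∂Q_1/∂P_2 = 3.
ε = (∂Q_1/∂P_2)(P_2/Q_1) = 3.0000 × 20.07/413.63 ≈ 0.146.
%ΔQ_1 ≈ ε × %ΔP_2 = 0.146 × (12%) = 1.8%.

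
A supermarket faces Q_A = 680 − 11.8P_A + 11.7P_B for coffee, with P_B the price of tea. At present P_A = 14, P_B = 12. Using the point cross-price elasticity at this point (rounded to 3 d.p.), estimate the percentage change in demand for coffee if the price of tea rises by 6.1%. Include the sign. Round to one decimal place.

At P_A = 14, P_B = 12: Q_A = 655.2.
∂Q_A/∂P_B = 11.7.
ε = (∂Q_A/∂P_B)(P_B/Q_A) = 11.7000 × 12/655.2 ≈ 0.214.
%ΔQ_A ≈ ε × %ΔP_B = 0.214 × (6.1%) = 1.3%.

1.3%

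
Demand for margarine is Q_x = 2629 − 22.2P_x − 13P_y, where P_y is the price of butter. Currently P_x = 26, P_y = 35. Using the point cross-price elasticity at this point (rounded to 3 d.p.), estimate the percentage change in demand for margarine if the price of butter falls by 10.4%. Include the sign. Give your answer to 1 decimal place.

At P_x = 26, P_y = 35: Q_x = 1596.8.
∂Q_x/∂P_y = -13.
ε = (∂Q_x/∂P_y)(P_y/Q_x) = -13.0000 × 35/1596.8 ≈ -0.285.
%ΔQ_x ≈ ε × %ΔP_y = -0.285 × (-10.4%) = 3.0%.

3.0%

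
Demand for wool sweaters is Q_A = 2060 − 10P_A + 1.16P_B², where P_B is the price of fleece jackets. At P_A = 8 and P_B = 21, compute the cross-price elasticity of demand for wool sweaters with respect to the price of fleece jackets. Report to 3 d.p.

At P_A = 8 and P_B = 21: Q_A = 2491.56.
∂Q_A/∂P_B = 2.32P_B = 2.32(21) = 48.7200.
ε = (∂Q_A/∂P_B)(P_B/Q_A) = 48.7200 × (21/2491.56) ≈ 0.411.
ε > 0: substitutes.

0.411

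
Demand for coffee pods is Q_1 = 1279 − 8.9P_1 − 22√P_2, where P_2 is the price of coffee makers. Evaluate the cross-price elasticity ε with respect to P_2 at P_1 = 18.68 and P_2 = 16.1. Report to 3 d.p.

-0.043

At P_1 = 18.68 and P_2 = 16.1: Q_1 = 1024.473.
∂Q_1/∂P_2 = -22/(2√P_2) = -22/(2√16.1) = -2.7414.
ε = (∂Q_1/∂P_2)(P_2/Q_1) = -2.7414 × (16.1/1024.473) ≈ -0.043.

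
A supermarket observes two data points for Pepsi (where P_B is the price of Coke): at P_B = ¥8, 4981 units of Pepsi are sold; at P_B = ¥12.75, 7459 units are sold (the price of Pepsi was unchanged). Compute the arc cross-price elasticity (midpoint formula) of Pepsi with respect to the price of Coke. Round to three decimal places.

0.870

ΔQ_A = 7459 − 4981 = 2478; ΔP_B = 12.75 − 8 = 4.75.
Midpoints: Q̄_A = 6220.0, P̄_B = 10.38.
ε = (ΔQ_A/Q̄_A)/(ΔP_B/P̄_B) = (2478/6220.0)/(4.75/10.38) ≈ 0.870.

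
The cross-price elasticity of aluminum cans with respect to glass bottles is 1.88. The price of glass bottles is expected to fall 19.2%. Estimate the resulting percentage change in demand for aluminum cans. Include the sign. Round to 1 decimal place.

%ΔQ ≈ ε × %ΔP of glass bottles = 1.88 × (-19.2%) = -36.1%.

-36.1%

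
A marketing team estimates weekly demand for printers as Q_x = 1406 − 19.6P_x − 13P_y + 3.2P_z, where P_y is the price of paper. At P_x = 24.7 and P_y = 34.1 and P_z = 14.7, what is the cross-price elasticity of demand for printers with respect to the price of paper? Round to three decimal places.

At P_x = 24.7 and P_y = 34.1 and P_z = 14.7: Q_x = 525.62.
∂Q_x/∂P_y = -13.
ε = (∂Q_x/∂P_y)(P_y/Q_x) = -13 × (34.1/525.62) ≈ -0.843.
Since ε < 0, printers and paper are complements.

-0.843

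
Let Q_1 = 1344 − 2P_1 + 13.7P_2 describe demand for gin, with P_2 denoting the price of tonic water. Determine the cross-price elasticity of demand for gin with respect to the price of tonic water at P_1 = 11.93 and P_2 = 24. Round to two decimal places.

At P_1 = 11.93 and P_2 = 24: Q_1 = 1648.94.
∂Q_1/∂P_2 = 13.7.
ε = (∂Q_1/∂P_2)(P_2/Q_1) = 13.7 × (24/1648.94) ≈ 0.20.

0.20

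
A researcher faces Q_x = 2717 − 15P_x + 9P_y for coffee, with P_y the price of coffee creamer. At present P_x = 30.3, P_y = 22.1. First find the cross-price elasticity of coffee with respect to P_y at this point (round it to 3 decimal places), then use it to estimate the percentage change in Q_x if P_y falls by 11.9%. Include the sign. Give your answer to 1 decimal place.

-1.0%

At P_x = 30.3, P_y = 22.1: Q_x = 2461.4.
∂Q_x/∂P_y = 9.
ε = (∂Q_x/∂P_y)(P_y/Q_x) = 9.0000 × 22.1/2461.4 ≈ 0.081.
%ΔQ_x ≈ ε × %ΔP_y = 0.081 × (-11.9%) = -1.0%.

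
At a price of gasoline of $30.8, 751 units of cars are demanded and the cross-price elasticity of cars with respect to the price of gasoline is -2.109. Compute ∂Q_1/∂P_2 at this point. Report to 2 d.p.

-51.42

ε = (∂Q_1/∂P_2)·(P_2/Q_1) ⇒ ∂Q_1/∂P_2 = ε·Q_1/P_2 = -2.109 × 751/30.8 ≈ -51.42.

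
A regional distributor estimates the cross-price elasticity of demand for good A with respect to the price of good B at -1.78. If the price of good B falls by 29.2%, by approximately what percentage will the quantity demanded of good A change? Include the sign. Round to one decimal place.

52.0%

%ΔQ ≈ ε × %ΔP of good B = -1.78 × (-29.2%) = 52.0%.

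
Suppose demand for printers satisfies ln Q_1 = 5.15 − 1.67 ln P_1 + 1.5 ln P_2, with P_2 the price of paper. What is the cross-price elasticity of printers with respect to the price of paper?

1.50

In a log-linear (constant-elasticity) demand function, the coefficient on ln P_2 is the cross-price elasticity.
ε = 1.50. Positive, so printers and paper are substitutes.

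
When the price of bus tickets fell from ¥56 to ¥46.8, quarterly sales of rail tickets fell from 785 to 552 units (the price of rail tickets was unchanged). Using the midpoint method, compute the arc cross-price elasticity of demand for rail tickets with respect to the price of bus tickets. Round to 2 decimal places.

ΔQ_A = 552 − 785 = -233; ΔP_B = 46.8 − 56 = -9.2.
Midpoints: Q̄_A = 668.5, P̄_B = 51.40.
ε = (ΔQ_A/Q̄_A)/(ΔP_B/P̄_B) = (-233/668.5)/(-9.2/51.40) ≈ 1.95.
ε > 0: rail tickets and bus tickets are substitutes.

1.95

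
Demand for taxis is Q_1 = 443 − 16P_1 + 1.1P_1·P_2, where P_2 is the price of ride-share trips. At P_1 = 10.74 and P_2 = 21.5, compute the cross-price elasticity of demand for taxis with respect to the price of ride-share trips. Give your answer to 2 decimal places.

0.48

At P_1 = 10.74 and P_2 = 21.5: Q_1 = 525.161.
∂Q_1/∂P_2 = 1.1P_1 = 1.1(10.74) = 11.8140.
ε = (∂Q_1/∂P_2)(P_2/Q_1) = 11.8140 × (21.5/525.161) ≈ 0.48.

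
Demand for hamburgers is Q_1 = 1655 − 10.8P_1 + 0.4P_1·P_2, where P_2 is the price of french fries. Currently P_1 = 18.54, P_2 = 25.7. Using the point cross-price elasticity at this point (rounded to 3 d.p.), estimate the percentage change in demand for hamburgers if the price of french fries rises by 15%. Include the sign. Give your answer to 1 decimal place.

1.7%

At P_1 = 18.54, P_2 = 25.7: Q_1 = 1645.359.
∂Q_1/∂P_2 = 0.4P_1 = 7.4160.
ε = (∂Q_1/∂P_2)(P_2/Q_1) = 7.4160 × 25.7/1645.359 ≈ 0.116.
%ΔQ_1 ≈ ε × %ΔP_2 = 0.116 × (15%) = 1.7%.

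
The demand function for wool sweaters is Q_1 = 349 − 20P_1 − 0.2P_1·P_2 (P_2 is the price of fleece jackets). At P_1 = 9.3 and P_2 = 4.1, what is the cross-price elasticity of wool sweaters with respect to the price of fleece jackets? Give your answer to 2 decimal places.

-0.05

At P_1 = 9.3 and P_2 = 4.1: Q_1 = 155.374.
∂Q_1/∂P_2 = -0.2P_1 = -0.2(9.3) = -1.8600.
ε = (∂Q_1/∂P_2)(P_2/Q_1) = -1.8600 × (4.1/155.374) ≈ -0.05.
ε < 0: complements.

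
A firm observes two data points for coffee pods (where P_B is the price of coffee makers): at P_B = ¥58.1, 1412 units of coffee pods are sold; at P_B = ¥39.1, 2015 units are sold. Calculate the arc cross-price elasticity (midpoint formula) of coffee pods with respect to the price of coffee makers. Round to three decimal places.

-0.900

ΔQ_A = 2015 − 1412 = 603; ΔP_B = 39.1 − 58.1 = -19.
Midpoints: Q̄_A = 1713.5, P̄_B = 48.60.
ε = (ΔQ_A/Q̄_A)/(ΔP_B/P̄_B) = (603/1713.5)/(-19/48.60) ≈ -0.900.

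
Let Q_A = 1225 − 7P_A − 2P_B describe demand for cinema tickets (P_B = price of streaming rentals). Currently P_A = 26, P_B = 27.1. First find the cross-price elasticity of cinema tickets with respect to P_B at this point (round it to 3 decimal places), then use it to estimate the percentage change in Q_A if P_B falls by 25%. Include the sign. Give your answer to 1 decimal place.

1.4%

At P_A = 26, P_B = 27.1: Q_A = 988.8.
∂Q_A/∂P_B = -2.
ε = (∂Q_A/∂P_B)(P_B/Q_A) = -2.0000 × 27.1/988.8 ≈ -0.055.
%ΔQ_A ≈ ε × %ΔP_B = -0.055 × (-25%) = 1.4%.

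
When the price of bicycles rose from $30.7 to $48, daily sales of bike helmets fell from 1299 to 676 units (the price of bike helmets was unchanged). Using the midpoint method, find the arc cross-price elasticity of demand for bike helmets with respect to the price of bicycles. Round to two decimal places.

-1.43

ΔQ_A = 676 − 1299 = -623; ΔP_B = 48 − 30.7 = 17.3.
Midpoints: Q̄_A = 987.5, P̄_B = 39.35.
ε = (ΔQ_A/Q̄_A)/(ΔP_B/P̄_B) = (-623/987.5)/(17.3/39.35) ≈ -1.43.
ε < 0: bike helmets and bicycles are complements.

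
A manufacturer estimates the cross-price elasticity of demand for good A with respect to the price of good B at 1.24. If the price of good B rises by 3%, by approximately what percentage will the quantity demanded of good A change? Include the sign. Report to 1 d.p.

%ΔQ ≈ ε × %ΔP of good B = 1.24 × (3%) = 3.7%.

3.7%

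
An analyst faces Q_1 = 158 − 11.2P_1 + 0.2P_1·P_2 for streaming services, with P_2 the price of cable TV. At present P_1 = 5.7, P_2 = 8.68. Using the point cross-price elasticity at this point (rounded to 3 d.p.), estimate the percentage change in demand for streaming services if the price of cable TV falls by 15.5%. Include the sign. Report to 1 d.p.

At P_1 = 5.7, P_2 = 8.68: Q_1 = 104.055.
∂Q_1/∂P_2 = 0.2P_1 = 1.1400.
ε = (∂Q_1/∂P_2)(P_2/Q_1) = 1.1400 × 8.68/104.055 ≈ 0.095.
%ΔQ_1 ≈ ε × %ΔP_2 = 0.095 × (-15.5%) = -1.5%.

-1.5%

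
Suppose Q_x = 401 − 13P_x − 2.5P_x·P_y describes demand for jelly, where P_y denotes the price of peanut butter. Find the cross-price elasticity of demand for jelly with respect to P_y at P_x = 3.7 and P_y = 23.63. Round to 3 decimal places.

At P_x = 3.7 and P_y = 23.63: Q_x = 134.322.
∂Q_x/∂P_y = -2.5P_x = -2.5(3.7) = -9.2500.
ε = (∂Q_x/∂P_y)(P_y/Q_x) = -9.2500 × (23.63/134.322) ≈ -1.627.
ε < 0: complements.

-1.627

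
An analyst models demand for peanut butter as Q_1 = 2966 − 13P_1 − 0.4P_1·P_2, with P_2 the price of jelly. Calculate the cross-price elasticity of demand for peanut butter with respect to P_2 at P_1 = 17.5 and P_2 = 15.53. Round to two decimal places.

At P_1 = 17.5 and P_2 = 15.53: Q_1 = 2629.79.
∂Q_1/∂P_2 = -0.4P_1 = -0.4(17.5) = -7.0000.
ε = (∂Q_1/∂P_2)(P_2/Q_1) = -7.0000 × (15.53/2629.79) ≈ -0.04.

-0.04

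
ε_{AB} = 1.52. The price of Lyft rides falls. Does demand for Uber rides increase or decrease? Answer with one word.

decrease

ε > 0 and the price of Lyft rides falls, so the quantity of Uber rides moves in the same direction: it decreases.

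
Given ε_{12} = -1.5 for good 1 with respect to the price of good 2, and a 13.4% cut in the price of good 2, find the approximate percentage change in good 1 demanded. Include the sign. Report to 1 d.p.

20.1%

%ΔQ ≈ ε × %ΔP of good 2 = -1.5 × (-13.4%) = 20.1%.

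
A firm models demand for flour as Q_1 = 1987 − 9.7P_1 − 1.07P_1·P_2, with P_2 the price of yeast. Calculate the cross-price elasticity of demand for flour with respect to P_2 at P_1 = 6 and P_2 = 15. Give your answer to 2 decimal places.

-0.05

At P_1 = 6 and P_2 = 15: Q_1 = 1832.5.
∂Q_1/∂P_2 = -1.07P_1 = -1.07(6) = -6.4200.
ε = (∂Q_1/∂P_2)(P_2/Q_1) = -6.4200 × (15/1832.5) ≈ -0.05.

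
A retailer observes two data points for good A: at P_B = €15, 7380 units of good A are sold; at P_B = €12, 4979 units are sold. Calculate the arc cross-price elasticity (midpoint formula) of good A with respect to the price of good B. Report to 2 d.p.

1.75

ΔQ_A = 4979 − 7380 = -2401; ΔP_B = 12 − 15 = -3.
Midpoints: Q̄_A = 6179.5, P̄_B = 13.50.
ε = (ΔQ_A/Q̄_A)/(ΔP_B/P̄_B) = (-2401/6179.5)/(-3/13.50) ≈ 1.75.
ε > 0: good A and good B are substitutes.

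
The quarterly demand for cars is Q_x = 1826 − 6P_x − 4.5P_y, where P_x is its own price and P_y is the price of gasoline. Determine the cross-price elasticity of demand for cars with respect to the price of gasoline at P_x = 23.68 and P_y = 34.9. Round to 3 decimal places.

-0.103

At P_x = 23.68 and P_y = 34.9: Q_x = 1526.87.
∂Q_x/∂P_y = -4.5.
ε = (∂Q_x/∂P_y)(P_y/Q_x) = -4.5 × (34.9/1526.87) ≈ -0.103.
Since ε < 0, cars and gasoline are complements.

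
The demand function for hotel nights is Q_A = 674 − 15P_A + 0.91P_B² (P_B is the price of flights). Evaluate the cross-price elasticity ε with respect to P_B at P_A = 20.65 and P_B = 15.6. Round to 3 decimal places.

0.756

At P_A = 20.65 and P_B = 15.6: Q_A = 585.708.
∂Q_A/∂P_B = 1.82P_B = 1.82(15.6) = 28.3920.
ε = (∂Q_A/∂P_B)(P_B/Q_A) = 28.3920 × (15.6/585.708) ≈ 0.756.
ε > 0: substitutes.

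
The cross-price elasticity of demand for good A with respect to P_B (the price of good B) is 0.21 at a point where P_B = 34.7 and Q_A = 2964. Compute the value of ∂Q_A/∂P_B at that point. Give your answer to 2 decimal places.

17.94

ε = (∂Q_A/∂P_B)·(P_B/Q_A) ⇒ ∂Q_A/∂P_B = ε·Q_A/P_B = 0.21 × 2964/34.7 ≈ 17.94.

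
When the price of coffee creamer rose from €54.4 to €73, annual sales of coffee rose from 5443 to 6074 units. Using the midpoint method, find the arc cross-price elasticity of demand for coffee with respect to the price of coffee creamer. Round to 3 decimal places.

ΔQ_A = 6074 − 5443 = 631; ΔP_B = 73 − 54.4 = 18.6.
Midpoints: Q̄_A = 5758.5, P̄_B = 63.70.
ε = (ΔQ_A/Q̄_A)/(ΔP_B/P̄_B) = (631/5758.5)/(18.6/63.70) ≈ 0.375.
ε > 0: coffee and coffee creamer are substitutes.

0.375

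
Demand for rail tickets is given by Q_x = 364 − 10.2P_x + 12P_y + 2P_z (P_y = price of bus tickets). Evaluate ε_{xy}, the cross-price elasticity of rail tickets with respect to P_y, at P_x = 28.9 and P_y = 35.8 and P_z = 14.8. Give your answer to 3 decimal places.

At P_x = 28.9 and P_y = 35.8 and P_z = 14.8: Q_x = 528.42.
∂Q_x/∂P_y = 12.
ε = (∂Q_x/∂P_y)(P_y/Q_x) = 12 × (35.8/528.42) ≈ 0.813.

0.813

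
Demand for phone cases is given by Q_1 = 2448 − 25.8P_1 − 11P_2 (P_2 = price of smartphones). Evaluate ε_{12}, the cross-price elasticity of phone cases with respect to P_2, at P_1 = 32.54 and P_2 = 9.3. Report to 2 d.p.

At P_1 = 32.54 and P_2 = 9.3: Q_1 = 1506.168.
∂Q_1/∂P_2 = -11.
ε = (∂Q_1/∂P_2)(P_2/Q_1) = -11 × (9.3/1506.168) ≈ -0.07.
Since ε < 0, phone cases and smartphones are complements.

-0.07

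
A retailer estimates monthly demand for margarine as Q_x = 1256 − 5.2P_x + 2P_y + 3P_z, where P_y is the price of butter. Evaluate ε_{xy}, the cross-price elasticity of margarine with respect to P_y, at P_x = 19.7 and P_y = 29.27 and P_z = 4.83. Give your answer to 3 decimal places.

0.048

At P_x = 19.7 and P_y = 29.27 and P_z = 4.83: Q_x = 1226.59.
∂Q_x/∂P_y = 2.
ε = (∂Q_x/∂P_y)(P_y/Q_x) = 2 × (29.27/1226.59) ≈ 0.048.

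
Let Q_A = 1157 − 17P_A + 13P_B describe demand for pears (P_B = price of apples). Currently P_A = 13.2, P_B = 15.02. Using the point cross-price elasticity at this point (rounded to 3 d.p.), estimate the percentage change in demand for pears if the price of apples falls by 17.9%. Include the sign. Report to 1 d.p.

At P_A = 13.2, P_B = 15.02: Q_A = 1127.86.
∂Q_A/∂P_B = 13.
ε = (∂Q_A/∂P_B)(P_B/Q_A) = 13.0000 × 15.02/1127.86 ≈ 0.173.
%ΔQ_A ≈ ε × %ΔP_B = 0.173 × (-17.9%) = -3.1%.

-3.1%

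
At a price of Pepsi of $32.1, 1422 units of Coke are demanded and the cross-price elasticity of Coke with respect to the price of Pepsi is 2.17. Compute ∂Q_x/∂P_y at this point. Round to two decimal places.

96.13

ε = (∂Q_x/∂P_y)·(P_y/Q_x) ⇒ ∂Q_x/∂P_y = ε·Q_x/P_y = 2.17 × 1422/32.1 ≈ 96.13.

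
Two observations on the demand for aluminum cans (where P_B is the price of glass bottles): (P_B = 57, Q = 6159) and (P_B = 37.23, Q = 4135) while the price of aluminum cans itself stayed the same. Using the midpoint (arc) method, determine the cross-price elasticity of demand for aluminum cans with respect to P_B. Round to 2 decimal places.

0.94

ΔQ_A = 4135 − 6159 = -2024; ΔP_B = 37.23 − 57 = -19.77.
Midpoints: Q̄_A = 5147.0, P̄_B = 47.11.
ε = (ΔQ_A/Q̄_A)/(ΔP_B/P̄_B) = (-2024/5147.0)/(-19.77/47.11) ≈ 0.94.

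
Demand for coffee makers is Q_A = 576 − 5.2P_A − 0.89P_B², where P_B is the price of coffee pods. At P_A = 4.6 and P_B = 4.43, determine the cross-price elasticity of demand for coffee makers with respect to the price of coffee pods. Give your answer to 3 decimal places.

At P_A = 4.6 and P_B = 4.43: Q_A = 534.614.
∂Q_A/∂P_B = -1.78P_B = -1.78(4.43) = -7.8854.
ε = (∂Q_A/∂P_B)(P_B/Q_A) = -7.8854 × (4.43/534.614) ≈ -0.065.
ε < 0: complements.

-0.065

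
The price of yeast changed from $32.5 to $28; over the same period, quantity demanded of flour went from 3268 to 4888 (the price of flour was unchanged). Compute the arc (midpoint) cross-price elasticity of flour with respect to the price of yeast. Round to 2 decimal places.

ΔQ_A = 4888 − 3268 = 1620; ΔP_B = 28 − 32.5 = -4.5.
Midpoints: Q̄_A = 4078.0, P̄_B = 30.25.
ε = (ΔQ_A/Q̄_A)/(ΔP_B/P̄_B) = (1620/4078.0)/(-4.5/30.25) ≈ -2.67.

-2.67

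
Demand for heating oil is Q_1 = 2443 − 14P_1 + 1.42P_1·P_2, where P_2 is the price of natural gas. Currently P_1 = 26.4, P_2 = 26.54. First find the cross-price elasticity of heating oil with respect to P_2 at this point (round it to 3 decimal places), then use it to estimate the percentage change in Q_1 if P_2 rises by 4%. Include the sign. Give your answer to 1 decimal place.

1.3%

At P_1 = 26.4, P_2 = 26.54: Q_1 = 3068.332.
∂Q_1/∂P_2 = 1.42P_1 = 37.4880.
ε = (∂Q_1/∂P_2)(P_2/Q_1) = 37.4880 × 26.54/3068.332 ≈ 0.324.
%ΔQ_1 ≈ ε × %ΔP_2 = 0.324 × (4%) = 1.3%.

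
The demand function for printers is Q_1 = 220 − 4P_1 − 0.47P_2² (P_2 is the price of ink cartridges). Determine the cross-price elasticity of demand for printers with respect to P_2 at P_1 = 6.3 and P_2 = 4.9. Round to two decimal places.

-0.12

At P_1 = 6.3 and P_2 = 4.9: Q_1 = 183.515.
∂Q_1/∂P_2 = -0.94P_2 = -0.94(4.9) = -4.6060.
ε = (∂Q_1/∂P_2)(P_2/Q_1) = -4.6060 × (4.9/183.515) ≈ -0.12.
ε < 0: complements.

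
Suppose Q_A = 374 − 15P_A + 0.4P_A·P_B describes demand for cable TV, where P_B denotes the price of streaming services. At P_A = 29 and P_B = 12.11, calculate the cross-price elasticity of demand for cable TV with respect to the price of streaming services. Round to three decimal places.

1.768

At P_A = 29 and P_B = 12.11: Q_A = 79.476.
∂Q_A/∂P_B = 0.4P_A = 0.4(29) = 11.6000.
ε = (∂Q_A/∂P_B)(P_B/Q_A) = 11.6000 × (12.11/79.476) ≈ 1.768.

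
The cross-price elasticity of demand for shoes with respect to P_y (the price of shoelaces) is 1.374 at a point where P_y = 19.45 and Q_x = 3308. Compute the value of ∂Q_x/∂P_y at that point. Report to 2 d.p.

233.69

ε = (∂Q_x/∂P_y)·(P_y/Q_x) ⇒ ∂Q_x/∂P_y = ε·Q_x/P_y = 1.374 × 3308/19.45 ≈ 233.69.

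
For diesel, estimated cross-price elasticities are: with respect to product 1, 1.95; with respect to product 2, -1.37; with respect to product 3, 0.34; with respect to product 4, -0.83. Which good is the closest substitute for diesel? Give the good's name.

product 1

Substitutes have ε > 0. Among the positive values, 1.95 (product 1) is largest.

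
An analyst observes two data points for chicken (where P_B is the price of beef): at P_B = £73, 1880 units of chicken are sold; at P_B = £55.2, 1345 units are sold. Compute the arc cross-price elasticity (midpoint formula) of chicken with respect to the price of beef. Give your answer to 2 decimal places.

1.19

ΔQ_A = 1345 − 1880 = -535; ΔP_B = 55.2 − 73 = -17.8.
Midpoints: Q̄_A = 1612.5, P̄_B = 64.10.
ε = (ΔQ_A/Q̄_A)/(ΔP_B/P̄_B) = (-535/1612.5)/(-17.8/64.10) ≈ 1.19.
ε > 0: chicken and beef are substitutes.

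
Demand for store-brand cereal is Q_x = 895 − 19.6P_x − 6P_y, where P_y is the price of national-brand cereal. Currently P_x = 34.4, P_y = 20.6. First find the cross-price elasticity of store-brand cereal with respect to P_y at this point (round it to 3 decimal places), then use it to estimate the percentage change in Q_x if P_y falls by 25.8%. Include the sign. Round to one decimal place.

32.8%

At P_x = 34.4, P_y = 20.6: Q_x = 97.16.
∂Q_x/∂P_y = -6.
ε = (∂Q_x/∂P_y)(P_y/Q_x) = -6.0000 × 20.6/97.16 ≈ -1.272.
%ΔQ_x ≈ ε × %ΔP_y = -1.272 × (-25.8%) = 32.8%.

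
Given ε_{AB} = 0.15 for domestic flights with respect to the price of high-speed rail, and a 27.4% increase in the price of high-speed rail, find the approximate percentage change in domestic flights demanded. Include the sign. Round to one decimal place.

4.1%

%ΔQ ≈ ε × %ΔP of high-speed rail = 0.15 × (27.4%) = 4.1%.
Demand for domestic flights rises by about 4.1%.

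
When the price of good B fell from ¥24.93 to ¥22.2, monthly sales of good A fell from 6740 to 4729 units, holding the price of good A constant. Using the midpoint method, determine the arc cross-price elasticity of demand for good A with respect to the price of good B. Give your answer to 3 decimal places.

ΔQ_A = 4729 − 6740 = -2011; ΔP_B = 22.2 − 24.93 = -2.73.
Midpoints: Q̄_A = 5734.5, P̄_B = 23.56.
ε = (ΔQ_A/Q̄_A)/(ΔP_B/P̄_B) = (-2011/5734.5)/(-2.73/23.56) ≈ 3.027.

3.027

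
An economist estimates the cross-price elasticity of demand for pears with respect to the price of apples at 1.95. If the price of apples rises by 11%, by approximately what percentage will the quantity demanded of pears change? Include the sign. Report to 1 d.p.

%ΔQ ≈ ε × %ΔP of apples = 1.95 × (11%) = 21.5%.

21.5%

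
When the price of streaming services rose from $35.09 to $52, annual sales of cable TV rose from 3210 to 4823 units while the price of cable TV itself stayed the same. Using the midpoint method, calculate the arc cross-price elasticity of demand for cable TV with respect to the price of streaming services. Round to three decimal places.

1.034

ΔQ_A = 4823 − 3210 = 1613; ΔP_B = 52 − 35.09 = 16.91.
Midpoints: Q̄_A = 4016.5, P̄_B = 43.55.
ε = (ΔQ_A/Q̄_A)/(ΔP_B/P̄_B) = (1613/4016.5)/(16.91/43.55) ≈ 1.034.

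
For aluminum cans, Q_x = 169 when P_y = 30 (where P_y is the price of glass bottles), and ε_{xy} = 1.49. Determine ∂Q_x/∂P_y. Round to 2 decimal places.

8.39

ε = (∂Q_x/∂P_y)·(P_y/Q_x) ⇒ ∂Q_x/∂P_y = ε·Q_x/P_y = 1.49 × 169/30 ≈ 8.39.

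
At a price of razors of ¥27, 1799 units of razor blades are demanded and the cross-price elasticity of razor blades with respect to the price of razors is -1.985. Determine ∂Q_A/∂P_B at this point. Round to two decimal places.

ε = (∂Q_A/∂P_B)·(P_B/Q_A) ⇒ ∂Q_A/∂P_B = ε·Q_A/P_B = -1.985 × 1799/27 ≈ -132.26.

-132.26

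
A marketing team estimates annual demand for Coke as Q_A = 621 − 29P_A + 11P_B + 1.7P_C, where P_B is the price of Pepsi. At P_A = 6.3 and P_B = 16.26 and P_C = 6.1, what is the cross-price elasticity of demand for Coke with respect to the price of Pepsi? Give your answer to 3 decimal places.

At P_A = 6.3 and P_B = 16.26 and P_C = 6.1: Q_A = 627.53.
∂Q_A/∂P_B = 11.
ε = (∂Q_A/∂P_B)(P_B/Q_A) = 11 × (16.26/627.53) ≈ 0.285.
Since ε > 0, Coke and Pepsi are substitutes.

0.285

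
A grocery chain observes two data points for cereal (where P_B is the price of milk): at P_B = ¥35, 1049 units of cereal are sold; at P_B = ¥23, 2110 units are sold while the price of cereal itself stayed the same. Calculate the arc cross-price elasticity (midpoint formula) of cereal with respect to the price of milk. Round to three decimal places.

-1.623

ΔQ_A = 2110 − 1049 = 1061; ΔP_B = 23 − 35 = -12.
Midpoints: Q̄_A = 1579.5, P̄_B = 29.00.
ε = (ΔQ_A/Q̄_A)/(ΔP_B/P̄_B) = (1061/1579.5)/(-12/29.00) ≈ -1.623.
ε < 0: cereal and milk are complements.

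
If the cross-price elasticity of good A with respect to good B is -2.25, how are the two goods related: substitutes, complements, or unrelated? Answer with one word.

ε = -2.25 < 0, so a higher price of good B lowers demand for good A: complements.

complements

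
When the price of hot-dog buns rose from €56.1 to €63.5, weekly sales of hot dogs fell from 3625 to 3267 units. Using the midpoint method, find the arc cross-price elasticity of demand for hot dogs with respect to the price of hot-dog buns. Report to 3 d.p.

-0.840

ΔQ_A = 3267 − 3625 = -358; ΔP_B = 63.5 − 56.1 = 7.4.
Midpoints: Q̄_A = 3446.0, P̄_B = 59.80.
ε = (ΔQ_A/Q̄_A)/(ΔP_B/P̄_B) = (-358/3446.0)/(7.4/59.80) ≈ -0.840.
ε < 0: hot dogs and hot-dog buns are complements.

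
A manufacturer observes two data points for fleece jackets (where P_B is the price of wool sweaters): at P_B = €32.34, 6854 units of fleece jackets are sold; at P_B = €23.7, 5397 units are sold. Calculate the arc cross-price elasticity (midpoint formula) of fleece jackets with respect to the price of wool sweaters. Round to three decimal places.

0.771

ΔQ_A = 5397 − 6854 = -1457; ΔP_B = 23.7 − 32.34 = -8.64.
Midpoints: Q̄_A = 6125.5, P̄_B = 28.02.
ε = (ΔQ_A/Q̄_A)/(ΔP_B/P̄_B) = (-1457/6125.5)/(-8.64/28.02) ≈ 0.771.
ε > 0: fleece jackets and wool sweaters are substitutes.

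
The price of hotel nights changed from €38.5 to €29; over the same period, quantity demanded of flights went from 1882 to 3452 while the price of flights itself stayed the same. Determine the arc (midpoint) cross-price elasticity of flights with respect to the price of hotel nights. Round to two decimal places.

-2.09

ΔQ_A = 3452 − 1882 = 1570; ΔP_B = 29 − 38.5 = -9.5.
Midpoints: Q̄_A = 2667.0, P̄_B = 33.75.
ε = (ΔQ_A/Q̄_A)/(ΔP_B/P̄_B) = (1570/2667.0)/(-9.5/33.75) ≈ -2.09.
ε < 0: flights and hotel nights are complements.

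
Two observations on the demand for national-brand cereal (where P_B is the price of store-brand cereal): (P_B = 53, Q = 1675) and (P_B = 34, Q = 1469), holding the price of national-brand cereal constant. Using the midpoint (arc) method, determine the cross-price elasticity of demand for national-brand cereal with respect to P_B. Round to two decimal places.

0.30

ΔQ_A = 1469 − 1675 = -206; ΔP_B = 34 − 53 = -19.
Midpoints: Q̄_A = 1572.0, P̄_B = 43.50.
ε = (ΔQ_A/Q̄_A)/(ΔP_B/P̄_B) = (-206/1572.0)/(-19/43.50) ≈ 0.30.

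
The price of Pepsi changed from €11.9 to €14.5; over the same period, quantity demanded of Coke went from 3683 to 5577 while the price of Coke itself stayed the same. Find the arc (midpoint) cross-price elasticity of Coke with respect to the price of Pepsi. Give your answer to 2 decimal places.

2.08

ΔQ_A = 5577 − 3683 = 1894; ΔP_B = 14.5 − 11.9 = 2.6.
Midpoints: Q̄_A = 4630.0, P̄_B = 13.20.
ε = (ΔQ_A/Q̄_A)/(ΔP_B/P̄_B) = (1894/4630.0)/(2.6/13.20) ≈ 2.08.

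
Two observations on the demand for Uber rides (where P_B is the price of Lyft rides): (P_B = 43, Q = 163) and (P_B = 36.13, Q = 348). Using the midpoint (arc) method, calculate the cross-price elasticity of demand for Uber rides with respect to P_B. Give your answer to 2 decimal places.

-4.17

ΔQ_A = 348 − 163 = 185; ΔP_B = 36.13 − 43 = -6.87.
Midpoints: Q̄_A = 255.5, P̄_B = 39.56.
ε = (ΔQ_A/Q̄_A)/(ΔP_B/P̄_B) = (185/255.5)/(-6.87/39.56) ≈ -4.17.
ε < 0: Uber rides and Lyft rides are complements.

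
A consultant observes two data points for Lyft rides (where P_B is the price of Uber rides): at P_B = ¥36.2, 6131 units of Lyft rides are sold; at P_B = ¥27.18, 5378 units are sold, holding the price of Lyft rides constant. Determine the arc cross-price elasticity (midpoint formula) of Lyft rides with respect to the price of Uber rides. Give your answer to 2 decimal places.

ΔQ_A = 5378 − 6131 = -753; ΔP_B = 27.18 − 36.2 = -9.02.
Midpoints: Q̄_A = 5754.5, P̄_B = 31.69.
ε = (ΔQ_A/Q̄_A)/(ΔP_B/P̄_B) = (-753/5754.5)/(-9.02/31.69) ≈ 0.46.

0.46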